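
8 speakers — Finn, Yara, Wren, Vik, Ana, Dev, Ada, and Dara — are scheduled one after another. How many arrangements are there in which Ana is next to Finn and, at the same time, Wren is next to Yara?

Treat {Ana,Finn} as one block (2 orders) and {Wren,Yara} as another (2 orders).
That leaves 6 units to arrange: 2 × 2 × 6! = 4 × 720 = 2880.

2880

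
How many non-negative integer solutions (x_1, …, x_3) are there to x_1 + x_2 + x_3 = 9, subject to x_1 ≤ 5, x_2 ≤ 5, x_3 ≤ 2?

9

By stars and bars, unrestricted non-negative solutions to x_1+…+x_3 = 9 number C(9+2,2) = 55.
Subtract solutions that violate a single cap (substitute x_i' = x_i − (cap_i+1)): x_1 ≥ 6 gives C(5,2) = 10; x_2 ≥ 6 gives C(5,2) = 10; x_3 ≥ 3 gives C(8,2) = 28. Together 48.
Add back pairs where two caps are both exceeded: 0 + 1 + 1 = 2.
By inclusion–exclusion the count is 55 − 48 + 2 = 9.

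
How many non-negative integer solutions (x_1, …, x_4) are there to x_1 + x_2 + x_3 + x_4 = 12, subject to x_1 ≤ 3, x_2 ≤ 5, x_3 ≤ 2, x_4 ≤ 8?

Without the upper bounds there are C(15,3) = 455 ways to split 12 among 4 variables.
Subtract solutions that violate a single cap (substitute x_i' = x_i − (cap_i+1)): x_1 ≥ 4 gives C(11,3) = 165; x_2 ≥ 6 gives C(9,3) = 84; x_3 ≥ 3 gives C(12,3) = 220; x_4 ≥ 9 gives C(6,3) = 20. Together 489.
Add back pairs where two caps are both exceeded: 10 + 56 + 0 + 20 + 0 + 1 = 87.
By inclusion–exclusion the count is 455 − 489 + 87 = 53.

53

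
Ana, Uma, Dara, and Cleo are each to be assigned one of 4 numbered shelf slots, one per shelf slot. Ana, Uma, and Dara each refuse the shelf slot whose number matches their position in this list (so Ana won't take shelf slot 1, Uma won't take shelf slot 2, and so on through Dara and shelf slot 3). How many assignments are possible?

Let Aᵢ (for i ∈ {1, 2, 3}) be the placements that put person i in their forbidden shelf slot. Any j of these fix j positions, leaving (4−j)! ways to fill the rest, and there are C(3,j) ways to pick which j.
By inclusion–exclusion, the number of valid placements is Σ_{j=0}^{3} (−1)^j C(3,j)·(4−j)!.
Computing: 24 − 18 + 6 − 1 = 11.

11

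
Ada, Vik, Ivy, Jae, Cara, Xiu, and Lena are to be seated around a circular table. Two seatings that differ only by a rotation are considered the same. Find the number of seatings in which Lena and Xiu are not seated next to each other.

Without the restriction there are (6)! = 720 seatings.
Seatings with Lena beside Xiu: treat them as a block with 2 internal orders, giving 2 × (5)! = 240.
Subtracting, 720 − 240 = 480.

480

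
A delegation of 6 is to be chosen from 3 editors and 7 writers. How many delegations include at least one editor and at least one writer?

203

Total 6-person selections from all 10: C(10,6) = 210.
Subtract selections that omit an entire group: no editors → C(7,6) = 7; no writers → C(3,6) = 0.
Both groups omitted at once is impossible, so 210 − 7 = 203.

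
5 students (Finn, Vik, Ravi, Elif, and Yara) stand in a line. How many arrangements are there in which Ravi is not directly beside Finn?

Of the 5! = 120 arrangements, those with Ravi and Finn adjacent number 2 × 4! = 48 (treat the pair as a block with 2 internal orders).
So 120 − 48 = 72 arrangements keep them apart.

72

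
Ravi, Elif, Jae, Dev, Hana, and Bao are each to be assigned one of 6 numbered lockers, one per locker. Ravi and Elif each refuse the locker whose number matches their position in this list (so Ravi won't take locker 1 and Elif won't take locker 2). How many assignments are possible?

504

Let Aᵢ (for i ∈ {1, 2}) be the placements that put person i in their forbidden locker. Any j of these fix j positions, leaving (6−j)! ways to fill the rest, and there are C(2,j) ways to pick which j.
By inclusion–exclusion, the number of valid placements is Σ_{j=0}^{2} (−1)^j C(2,j)·(6−j)!.
Computing: 720 − 240 + 24 = 504.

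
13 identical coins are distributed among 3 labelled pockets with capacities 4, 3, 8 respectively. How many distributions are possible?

Without the upper bounds there are C(15,2) = 105 ways to split 13 among 3 pockets.
Subtract solutions that violate a single cap (substitute x_i' = x_i − (cap_i+1)): x_1 ≥ 5 gives C(10,2) = 45; x_2 ≥ 4 gives C(11,2) = 55; x_3 ≥ 9 gives C(6,2) = 15. Together 115.
Add back pairs where two caps are both exceeded: 15 + 0 + 1 = 16.
By inclusion–exclusion the count is 105 − 115 + 16 = 6.

6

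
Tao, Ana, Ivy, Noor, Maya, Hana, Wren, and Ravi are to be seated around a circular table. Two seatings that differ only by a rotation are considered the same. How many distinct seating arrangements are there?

Seat Tao anywhere (absorbing the rotational symmetry), then permute the other 7: (7)! = 5040.

5040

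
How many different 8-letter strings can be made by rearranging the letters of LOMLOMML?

560

Letter multiplicities in LOMLOMML: L×3, M×3, O×2.
Dividing 8! = 40320 by 3!·3!·2! = 72 for the repeated letters gives 560.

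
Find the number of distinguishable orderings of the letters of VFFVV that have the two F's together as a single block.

Treat the 2 copies of F as a single block. The multiset to arrange is then {FF, V, V, V}, 4 items in all.
That gives (4)!/(3!) = 4 arrangements.

4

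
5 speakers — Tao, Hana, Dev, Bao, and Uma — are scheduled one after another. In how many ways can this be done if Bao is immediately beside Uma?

48

Place the 3 others and the Bao-Uma pair as 4 objects in a line; the pair has 2 internal arrangements.
So the count is 2·(4)! = 48.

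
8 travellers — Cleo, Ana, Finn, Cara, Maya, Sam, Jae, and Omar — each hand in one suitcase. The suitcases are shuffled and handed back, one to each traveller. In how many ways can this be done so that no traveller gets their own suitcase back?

14833

Count assignments avoiding every fixed point. For any j of the 8 travellers fixed to their own suitcase, the other 8−j can be arranged in (8−j)! ways.
By inclusion–exclusion this is Σ_{j=0}^{8} (−1)^j C(8,j)·(8−j)!.
Computing: 40320 − 40320 + 20160 − 6720 + 1680 − 336 + 56 − 8 + 1 = 14833.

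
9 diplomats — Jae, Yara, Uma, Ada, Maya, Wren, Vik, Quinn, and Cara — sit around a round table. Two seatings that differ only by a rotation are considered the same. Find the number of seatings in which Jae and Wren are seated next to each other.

Glue Jae and Wren into a block (2 internal orders). Seating 8 units around a circle gives (7)! arrangements.
So 2 × (7)! = 2 × 5040 = 10080.

10080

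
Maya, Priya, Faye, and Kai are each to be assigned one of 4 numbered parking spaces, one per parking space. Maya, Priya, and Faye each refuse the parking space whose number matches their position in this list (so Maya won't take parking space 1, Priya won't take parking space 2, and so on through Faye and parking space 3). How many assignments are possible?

11

Let Aᵢ (for i ∈ {1, 2, 3}) be the placements that put person i in their forbidden parking space. Any j of these fix j positions, leaving (4−j)! ways to fill the rest, and there are C(3,j) ways to pick which j.
By inclusion–exclusion, the number of valid placements is Σ_{j=0}^{3} (−1)^j C(3,j)·(4−j)!.
Computing: 24 − 18 + 6 − 1 = 11.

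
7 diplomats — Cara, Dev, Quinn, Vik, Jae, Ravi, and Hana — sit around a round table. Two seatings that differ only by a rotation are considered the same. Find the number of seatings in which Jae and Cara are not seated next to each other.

480

All circular seatings of 7 people number (6)! = 720.
Those with Jae next to Cara: fuse the pair into one unit and seat 6 units around a circle — 2·(5)! = 240.
Subtracting, 720 − 240 = 480.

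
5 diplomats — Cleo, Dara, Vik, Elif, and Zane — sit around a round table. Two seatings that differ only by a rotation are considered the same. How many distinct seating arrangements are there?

Fix one person's seat to break rotational symmetry; the remaining 4 people can be arranged in (4)! = 24 ways.

24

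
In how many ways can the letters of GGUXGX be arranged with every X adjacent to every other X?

Treat the 2 copies of X as a single block. The multiset to arrange is then {XX, G, G, G, U}, 5 items in all.
That gives (5)!/(3!) = 20 arrangements.

20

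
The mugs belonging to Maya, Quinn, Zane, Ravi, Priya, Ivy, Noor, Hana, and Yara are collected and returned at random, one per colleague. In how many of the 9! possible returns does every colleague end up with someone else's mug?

133496

Let Aᵢ be the assignments in which colleague i gets their own mug. We want the size of the complement of A₁∪…∪A_9.
By inclusion–exclusion this is Σ_{j=0}^{9} (−1)^j C(9,j)·(9−j)!.
Computing: 362880 − 362880 + 181440 − 60480 + 15120 − 3024 + 504 − 72 + 9 − 1 = 133496.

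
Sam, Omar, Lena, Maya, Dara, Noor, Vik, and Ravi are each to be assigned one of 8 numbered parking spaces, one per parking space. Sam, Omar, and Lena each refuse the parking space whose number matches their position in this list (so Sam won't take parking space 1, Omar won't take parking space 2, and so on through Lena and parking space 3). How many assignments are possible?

Let Aᵢ (for i ∈ {1, 2, 3}) be the placements that put person i in their forbidden parking space. Any j of these fix j positions, leaving (8−j)! ways to fill the rest, and there are C(3,j) ways to pick which j.
By inclusion–exclusion, the number of valid placements is Σ_{j=0}^{3} (−1)^j C(3,j)·(8−j)!.
Computing: 40320 − 15120 + 2160 − 120 = 27240.

27240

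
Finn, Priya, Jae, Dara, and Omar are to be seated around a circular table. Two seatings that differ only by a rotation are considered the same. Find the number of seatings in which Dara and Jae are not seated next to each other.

Without the restriction there are (4)! = 24 seatings.
Seatings with Dara beside Jae: treat them as a block with 2 internal orders, giving 2 × (3)! = 12.
Subtracting, 24 − 12 = 12.

12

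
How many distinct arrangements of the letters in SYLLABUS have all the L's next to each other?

Treat the 2 copies of L as a single block. The multiset to arrange is then {LL, A, B, S, S, U, Y}, 7 items in all.
That gives (7)!/(2!) = 2520 arrangements.

2520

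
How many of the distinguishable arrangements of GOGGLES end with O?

With the last slot taken by O, it remains to arrange the other 6 letters (GGGLES).
Those 6 letters have G appearing 3 times, giving (6)!/(3!) = 120.

120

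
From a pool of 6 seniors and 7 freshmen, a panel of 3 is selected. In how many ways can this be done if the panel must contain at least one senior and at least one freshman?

231

With no constraint there are C(13,3) = 286 possible selections.
Selections missing a whole group: no seniors → C(7,3) = 35; no freshmen → C(6,3) = 20.
Both groups omitted at once is impossible, so 286 − 55 = 231.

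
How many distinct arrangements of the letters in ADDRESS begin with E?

180

Fix E in the first position and arrange the remaining 6 letters.
Those 6 letters have D appearing twice and S appearing twice, giving (6)!/(2!·2!) = 180.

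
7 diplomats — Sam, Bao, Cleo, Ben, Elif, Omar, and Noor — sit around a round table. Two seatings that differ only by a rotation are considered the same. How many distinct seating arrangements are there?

Fix one person's seat to break rotational symmetry; the remaining 6 people can be arranged in (6)! = 720 ways.

720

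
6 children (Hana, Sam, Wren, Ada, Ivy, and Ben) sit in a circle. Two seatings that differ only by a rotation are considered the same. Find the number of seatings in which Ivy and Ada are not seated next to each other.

Without the restriction there are (5)! = 120 seatings.
Those with Ivy next to Ada: fuse the pair into one unit and seat 5 units around a circle — 2·(4)! = 48.
Subtracting, 120 − 48 = 72.

72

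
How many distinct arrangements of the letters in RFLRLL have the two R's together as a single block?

Treat the 2 copies of R as a single block. The multiset to arrange is then {RR, F, L, L, L}, 5 items in all.
That gives (5)!/(3!) = 20 arrangements.

20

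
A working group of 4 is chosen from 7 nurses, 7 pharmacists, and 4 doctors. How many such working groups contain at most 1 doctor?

Split by how many doctors are chosen (0 through 1).
Sum: C(4,0)·C(14,4) + C(4,1)·C(14,3) = 1001 + 1456 = 2457.

2457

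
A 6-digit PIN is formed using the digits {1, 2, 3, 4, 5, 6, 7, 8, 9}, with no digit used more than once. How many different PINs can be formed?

Choose and order 6 of the 9 symbols: the first digit has 9 options, the next 8, and so on down to 4.
9 × 8 × 7 × 6 × 5 × 4 = 60480.

60480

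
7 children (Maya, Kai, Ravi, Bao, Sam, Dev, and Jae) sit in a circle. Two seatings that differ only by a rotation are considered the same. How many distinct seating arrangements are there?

720

Around a circle, 7 distinct people have 7!/7 = (6)! = 720 rotationally distinct seatings.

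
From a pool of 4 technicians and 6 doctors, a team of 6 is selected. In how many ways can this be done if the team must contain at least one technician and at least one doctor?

209

With no constraint there are C(10,6) = 210 possible selections.
Selections missing a whole group: no technicians → C(6,6) = 1; no doctors → C(4,6) = 0.
Both groups omitted at once is impossible, so 210 − 1 = 209.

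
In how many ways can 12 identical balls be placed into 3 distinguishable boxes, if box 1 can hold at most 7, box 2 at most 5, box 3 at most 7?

33

By stars and bars, unrestricted non-negative solutions to x_1+…+x_3 = 12 number C(12+2,2) = 91.
Subtract solutions that violate a single cap (substitute x_i' = x_i − (cap_i+1)): x_1 ≥ 8 gives C(6,2) = 15; x_2 ≥ 6 gives C(8,2) = 28; x_3 ≥ 8 gives C(6,2) = 15. Together 58.
No two caps can be exceeded simultaneously, so the pair terms are all 0.
By inclusion–exclusion the count is 91 − 58 + 0 = 33.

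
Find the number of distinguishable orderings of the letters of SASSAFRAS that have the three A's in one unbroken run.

Treat the 3 copies of A as a single block. The multiset to arrange is then {AAA, F, R, S, S, S, S}, 7 items in all.
That gives (7)!/(4!) = 210 arrangements.

210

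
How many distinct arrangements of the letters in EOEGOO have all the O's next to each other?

12

Treat the 3 copies of O as a single block. The multiset to arrange is then {OOO, E, E, G}, 4 items in all.
That gives (4)!/(2!) = 12 arrangements.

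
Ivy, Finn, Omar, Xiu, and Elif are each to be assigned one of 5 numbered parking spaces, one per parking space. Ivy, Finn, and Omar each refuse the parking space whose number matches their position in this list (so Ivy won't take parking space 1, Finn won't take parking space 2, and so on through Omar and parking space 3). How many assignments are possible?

64

Let Aᵢ (for i ∈ {1, 2, 3}) be the placements that put person i in their forbidden parking space. Any j of these fix j positions, leaving (5−j)! ways to fill the rest, and there are C(3,j) ways to pick which j.
By inclusion–exclusion, the number of valid placements is Σ_{j=0}^{3} (−1)^j C(3,j)·(5−j)!.
Computing: 120 − 72 + 18 − 2 = 64.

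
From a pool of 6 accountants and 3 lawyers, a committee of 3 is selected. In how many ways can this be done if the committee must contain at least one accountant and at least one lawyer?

Unrestricted: C(9,3) = 84 ways to pick any 3 of the 9.
Selections missing a whole group: no accountants → C(3,3) = 1; no lawyers → C(6,3) = 20.
Both groups omitted at once is impossible, so 84 − 21 = 63.

63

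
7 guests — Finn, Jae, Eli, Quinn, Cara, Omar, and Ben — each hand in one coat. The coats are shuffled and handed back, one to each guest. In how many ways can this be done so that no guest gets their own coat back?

1854

This is the derangement count D_7: permutations of 7 items with no fixed point.
By inclusion–exclusion this is Σ_{j=0}^{7} (−1)^j C(7,j)·(7−j)!.
Computing: 5040 − 5040 + 2520 − 840 + 210 − 42 + 7 − 1 = 1854.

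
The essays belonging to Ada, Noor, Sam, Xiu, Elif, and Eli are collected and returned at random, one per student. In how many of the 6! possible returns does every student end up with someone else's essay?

265

Count assignments avoiding every fixed point. For any j of the 6 students fixed to their own essay, the other 6−j can be arranged in (6−j)! ways.
By inclusion–exclusion this is Σ_{j=0}^{6} (−1)^j C(6,j)·(6−j)!.
Computing: 720 − 720 + 360 − 120 + 30 − 6 + 1 = 265.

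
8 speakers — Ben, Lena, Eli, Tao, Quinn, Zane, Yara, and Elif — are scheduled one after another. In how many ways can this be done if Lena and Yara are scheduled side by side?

10080

Glue Lena and Yara into one block (2 internal orders), leaving 7 units to arrange in a row.
So the count is 2·(7)! = 10080.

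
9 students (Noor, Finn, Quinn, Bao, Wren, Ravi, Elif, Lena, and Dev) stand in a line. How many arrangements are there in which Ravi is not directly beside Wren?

282240

There are 9! = 362880 arrangements in all. If Ravi and Wren are adjacent, merging them into one block gives 2·(8)! = 80640 arrangements.
Complementary counting: 362880 − 80640 = 282240.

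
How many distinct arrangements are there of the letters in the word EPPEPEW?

Letter multiplicities in EPPEPEW: E×3, P×3, W×1.
So there are 7! / (3!·3!) = 140 distinguishable arrangements.

140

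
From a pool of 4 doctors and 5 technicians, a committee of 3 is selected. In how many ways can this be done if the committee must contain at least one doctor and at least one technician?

Total 3-person selections from all 9: C(9,3) = 84.
Selections missing a whole group: no doctors → C(5,3) = 10; no technicians → C(4,3) = 4.
Both groups omitted at once is impossible, so 84 − 14 = 70.

70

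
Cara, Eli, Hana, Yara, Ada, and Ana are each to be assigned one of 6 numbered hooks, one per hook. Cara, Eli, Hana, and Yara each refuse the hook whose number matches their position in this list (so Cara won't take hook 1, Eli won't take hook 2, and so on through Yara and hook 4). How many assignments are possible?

Let Aᵢ (for 1 ≤ i ≤ 4) be the placements that put person i in their forbidden hook. Any j of these fix j positions, leaving (6−j)! ways to fill the rest, and there are C(4,j) ways to pick which j.
By inclusion–exclusion, the number of valid placements is Σ_{j=0}^{4} (−1)^j C(4,j)·(6−j)!.
Computing: 720 − 480 + 144 − 24 + 2 = 362.

362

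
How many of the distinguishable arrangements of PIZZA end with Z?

24

Fix Z in the last position and arrange the remaining 4 letters.
Those 4 letters are all distinct, giving (4)! = 24.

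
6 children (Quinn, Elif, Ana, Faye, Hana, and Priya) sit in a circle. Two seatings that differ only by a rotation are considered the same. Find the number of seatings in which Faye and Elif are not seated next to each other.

72

Without the restriction there are (5)! = 120 seatings.
Those with Faye next to Elif: fuse the pair into one unit and seat 5 units around a circle — 2·(4)! = 48.
Subtracting, 120 − 48 = 72.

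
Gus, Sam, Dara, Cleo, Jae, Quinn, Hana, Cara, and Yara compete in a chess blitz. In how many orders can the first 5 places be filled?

This is an ordered selection of 5 from 9: P(9,5).
That gives 9 × 8 × 7 × 6 × 5 = 15120.

15120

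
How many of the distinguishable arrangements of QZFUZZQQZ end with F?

With the last slot taken by F, it remains to arrange the other 8 letters (QZUZZQQZ).
Those 8 letters have Q appearing 3 times and Z appearing 4 times, giving (8)!/(4!·3!) = 280.

280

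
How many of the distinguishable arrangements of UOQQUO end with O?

Fix O in the last position and arrange the remaining 5 letters.
Those 5 letters have Q appearing twice and U appearing twice, giving (5)!/(2!·2!) = 30.

30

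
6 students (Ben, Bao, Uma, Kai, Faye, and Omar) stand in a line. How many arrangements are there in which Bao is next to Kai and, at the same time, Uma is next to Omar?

96

Treat {Bao,Kai} as one block (2 orders) and {Uma,Omar} as another (2 orders).
That leaves 4 units to arrange: 2 × 2 × 4! = 4 × 24 = 96.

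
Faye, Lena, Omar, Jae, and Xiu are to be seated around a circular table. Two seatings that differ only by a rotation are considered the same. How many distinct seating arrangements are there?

Around a circle, 5 distinct people have 5!/5 = (4)! = 24 rotationally distinct seatings.

24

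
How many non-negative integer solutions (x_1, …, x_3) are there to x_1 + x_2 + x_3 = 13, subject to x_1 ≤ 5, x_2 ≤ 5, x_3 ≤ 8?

21

Ignoring the caps, the number of non-negative solutions to x_1+…+x_3 = 13 is C(15,2) = 105.
Subtract solutions that violate a single cap (substitute x_i' = x_i − (cap_i+1)): x_1 ≥ 6 gives C(9,2) = 36; x_2 ≥ 6 gives C(9,2) = 36; x_3 ≥ 9 gives C(6,2) = 15. Together 87.
Add back pairs where two caps are both exceeded: 3 + 0 + 0 = 3.
By inclusion–exclusion the count is 105 − 87 + 3 = 21.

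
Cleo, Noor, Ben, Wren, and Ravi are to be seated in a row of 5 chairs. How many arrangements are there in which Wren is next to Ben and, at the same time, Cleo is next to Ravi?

24

Treat {Wren,Ben} as one block (2 orders) and {Cleo,Ravi} as another (2 orders).
That leaves 3 units to arrange: 2 × 2 × 3! = 4 × 6 = 24.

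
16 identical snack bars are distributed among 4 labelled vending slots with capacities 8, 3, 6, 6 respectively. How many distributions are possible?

By stars and bars, unrestricted non-negative solutions to x_1+…+x_4 = 16 number C(16+3,3) = 969.
Subtract solutions that violate a single cap (substitute x_i' = x_i − (cap_i+1)): x_1 ≥ 9 gives C(10,3) = 120; x_2 ≥ 4 gives C(15,3) = 455; x_3 ≥ 7 gives C(12,3) = 220; x_4 ≥ 7 gives C(12,3) = 220. Together 1015.
Add back pairs where two caps are both exceeded: 20 + 1 + 1 + 56 + 56 + 10 = 144.
By inclusion–exclusion the count is 969 − 1015 + 144 = 98.

98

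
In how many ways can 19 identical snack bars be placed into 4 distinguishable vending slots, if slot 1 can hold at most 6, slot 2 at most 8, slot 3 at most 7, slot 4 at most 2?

Ignoring the caps, the number of non-negative solutions to x_1+…+x_4 = 19 is C(22,3) = 1540.
Subtract solutions that violate a single cap (substitute x_i' = x_i − (cap_i+1)): x_1 ≥ 7 gives C(15,3) = 455; x_2 ≥ 9 gives C(13,3) = 286; x_3 ≥ 8 gives C(14,3) = 364; x_4 ≥ 3 gives C(19,3) = 969. Together 2074.
Add back pairs where two caps are both exceeded: 20 + 35 + 220 + 10 + 120 + 165 = 570.
Subtract triples: 0 + 1 + 4 + 0 = 5.
By inclusion–exclusion the count is 1540 − 2074 + 570 − 5 = 31.

31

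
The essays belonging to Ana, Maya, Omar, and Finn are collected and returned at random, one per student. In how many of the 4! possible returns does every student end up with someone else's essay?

Let Aᵢ be the assignments in which student i gets their own essay. We want the size of the complement of A₁∪…∪A_4.
By inclusion–exclusion this is Σ_{j=0}^{4} (−1)^j C(4,j)·(4−j)!.
Computing: 24 − 24 + 12 − 4 + 1 = 9.

9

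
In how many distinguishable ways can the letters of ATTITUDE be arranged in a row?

Letter multiplicities in ATTITUDE: A×1, D×1, E×1, I×1, T×3, U×1.
The number of distinct arrangements is 8!/(3!) = 40320/6 = 6720.

6720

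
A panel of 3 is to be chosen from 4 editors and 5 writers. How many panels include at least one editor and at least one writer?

70

Unrestricted: C(9,3) = 84 ways to pick any 3 of the 9.
Selections missing a whole group: no editors → C(5,3) = 10; no writers → C(4,3) = 4.
Both groups omitted at once is impossible, so 84 − 14 = 70.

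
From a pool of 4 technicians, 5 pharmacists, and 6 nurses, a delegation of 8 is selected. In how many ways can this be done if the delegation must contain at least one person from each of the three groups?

Unrestricted: C(15,8) = 6435 ways to pick any 8 of the 15.
Subtract selections that omit an entire group: no technicians → C(11,8) = 165; no pharmacists → C(10,8) = 45; no nurses → C(9,8) = 9.
Add back selections omitting two groups (i.e. drawn from a single group): C(4,8) + C(5,8) + C(6,8) = 0.
By inclusion–exclusion: 6435 − 219 + 0 = 6216.

6216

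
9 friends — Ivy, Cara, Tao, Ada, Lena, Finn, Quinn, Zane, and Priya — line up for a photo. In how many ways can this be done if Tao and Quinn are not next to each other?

282240

There are 9! = 362880 arrangements in all. If Tao and Quinn are adjacent, merging them into one block gives 2·(8)! = 80640 arrangements.
So 362880 − 80640 = 282240 arrangements keep them apart.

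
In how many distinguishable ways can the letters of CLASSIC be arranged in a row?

Letter multiplicities in CLASSIC: A×1, C×2, I×1, L×1, S×2.
The number of distinct arrangements is 7!/(2!·2!) = 5040/4 = 1260.

1260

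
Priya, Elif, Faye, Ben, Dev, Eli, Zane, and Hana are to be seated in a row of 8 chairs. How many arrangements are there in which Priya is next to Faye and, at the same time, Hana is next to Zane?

Treat {Priya,Faye} as one block (2 orders) and {Hana,Zane} as another (2 orders).
That leaves 6 units to arrange: 2 × 2 × 6! = 4 × 720 = 2880.

2880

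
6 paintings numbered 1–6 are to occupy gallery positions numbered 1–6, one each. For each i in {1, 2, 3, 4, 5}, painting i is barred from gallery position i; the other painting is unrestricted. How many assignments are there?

Let Aᵢ (for 1 ≤ i ≤ 5) be the placements that put painting i in its forbidden gallery position. Any j of these fix j positions, leaving (6−j)! ways to fill the rest, and there are C(5,j) ways to pick which j.
By inclusion–exclusion, the number of valid placements is Σ_{j=0}^{5} (−1)^j C(5,j)·(6−j)!.
Computing: 720 − 600 + 240 − 60 + 10 − 1 = 309.

309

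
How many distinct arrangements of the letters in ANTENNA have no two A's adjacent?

300

Total arrangements of ANTENNA: 7!/(3!·2!) = 420.
Arrangements with the A's together: treat AA as one letter, giving (6)!/(3!) = 120.
Hence 420 − 120 = 300.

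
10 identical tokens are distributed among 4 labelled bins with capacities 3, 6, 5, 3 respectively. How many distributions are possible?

Ignoring the caps, the number of non-negative solutions to x_1+…+x_4 = 10 is C(13,3) = 286.
Subtract solutions that violate a single cap (substitute x_i' = x_i − (cap_i+1)): x_1 ≥ 4 gives C(9,3) = 84; x_2 ≥ 7 gives C(6,3) = 20; x_3 ≥ 6 gives C(7,3) = 35; x_4 ≥ 4 gives C(9,3) = 84. Together 223.
Add back pairs where two caps are both exceeded: 0 + 1 + 10 + 0 + 0 + 1 = 12.
By inclusion–exclusion the count is 286 − 223 + 12 = 75.

75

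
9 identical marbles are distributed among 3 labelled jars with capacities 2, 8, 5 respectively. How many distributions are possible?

Without the upper bounds there are C(11,2) = 55 ways to split 9 among 3 jars.
Subtract solutions that violate a single cap (substitute x_i' = x_i − (cap_i+1)): x_1 ≥ 3 gives C(8,2) = 28; x_2 ≥ 9 gives C(2,2) = 1; x_3 ≥ 6 gives C(5,2) = 10. Together 39.
Add back pairs where two caps are both exceeded: 0 + 1 + 0 = 1.
By inclusion–exclusion the count is 55 − 39 + 1 = 17.

17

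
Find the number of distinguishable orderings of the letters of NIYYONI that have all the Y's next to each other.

180

Treat the 2 copies of Y as a single block. The multiset to arrange is then {YY, I, I, N, N, O}, 6 items in all.
That gives (6)!/(2!·2!) = 180 arrangements.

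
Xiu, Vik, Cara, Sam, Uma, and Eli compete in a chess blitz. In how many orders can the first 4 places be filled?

There are 6 choices for 1st place, 5 for 2nd, and so on down to 3 for position 4.
That gives 6 × 5 × 4 × 3 = 360.

360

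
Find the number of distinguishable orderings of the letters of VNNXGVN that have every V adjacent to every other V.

120

Treat the 2 copies of V as a single block. The multiset to arrange is then {VV, G, N, N, N, X}, 6 items in all.
That gives (6)!/(3!) = 120 arrangements.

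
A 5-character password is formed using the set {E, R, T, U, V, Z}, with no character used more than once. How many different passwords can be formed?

This is a permutation of 5 out of 6: P(6,5) = 6!/1!.
That product is 6 × 5 × 4 × 3 × 2 = 720.

720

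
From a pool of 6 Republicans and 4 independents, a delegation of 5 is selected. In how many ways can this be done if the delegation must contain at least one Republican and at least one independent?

With no constraint there are C(10,5) = 252 possible selections.
Subtract selections that omit an entire group: no Republicans → C(4,5) = 0; no independents → C(6,5) = 6.
Both groups omitted at once is impossible, so 252 − 6 = 246.

246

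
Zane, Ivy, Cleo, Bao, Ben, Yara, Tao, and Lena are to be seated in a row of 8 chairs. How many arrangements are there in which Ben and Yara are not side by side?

30240

There are 8! = 40320 arrangements in all. If Ben and Yara are adjacent, merging them into one block gives 2·(7)! = 10080 arrangements.
Complementary counting: 40320 − 10080 = 30240.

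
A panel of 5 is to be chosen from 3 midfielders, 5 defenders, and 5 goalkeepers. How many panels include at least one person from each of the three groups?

Total 5-person selections from all 13: C(13,5) = 1287.
Subtract selections that omit an entire group: no midfielders → C(10,5) = 252; no defenders → C(8,5) = 56; no goalkeepers → C(8,5) = 56.
Add back selections omitting two groups (i.e. drawn from a single group): C(3,5) + C(5,5) + C(5,5) = 2.
By inclusion–exclusion: 1287 − 364 + 2 = 925.

925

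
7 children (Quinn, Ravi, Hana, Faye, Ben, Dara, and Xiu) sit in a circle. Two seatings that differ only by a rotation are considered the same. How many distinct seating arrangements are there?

Around a circle, 7 distinct people have 7!/7 = (6)! = 720 rotationally distinct seatings.

720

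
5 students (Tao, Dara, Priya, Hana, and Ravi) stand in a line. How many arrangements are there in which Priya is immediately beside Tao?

48

Place the 3 others and the Priya-Tao pair as 4 objects in a line; the pair has 2 internal arrangements.
So the count is 2·(4)! = 48.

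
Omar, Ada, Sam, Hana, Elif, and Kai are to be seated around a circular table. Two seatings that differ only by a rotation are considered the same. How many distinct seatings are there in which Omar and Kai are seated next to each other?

48

Treat {Omar, Kai} as one unit (2 internal orders) and seat the resulting 5 units around the table: (4)! circular arrangements.
So 2 × (4)! = 2 × 24 = 48.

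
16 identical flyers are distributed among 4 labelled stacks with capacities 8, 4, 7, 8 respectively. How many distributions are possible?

By stars and bars, unrestricted non-negative solutions to x_1+…+x_4 = 16 number C(16+3,3) = 969.
Subtract solutions that violate a single cap (substitute x_i' = x_i − (cap_i+1)): x_1 ≥ 9 gives C(10,3) = 120; x_2 ≥ 5 gives C(14,3) = 364; x_3 ≥ 8 gives C(11,3) = 165; x_4 ≥ 9 gives C(10,3) = 120. Together 769.
Add back pairs where two caps are both exceeded: 10 + 0 + 0 + 20 + 10 + 0 = 40.
By inclusion–exclusion the count is 969 − 769 + 40 = 240.

240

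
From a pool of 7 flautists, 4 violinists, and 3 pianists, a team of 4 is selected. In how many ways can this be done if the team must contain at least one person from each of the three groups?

462

Total 4-person selections from all 14: C(14,4) = 1001.
Selections missing a whole group: no flautists → C(7,4) = 35; no violinists → C(10,4) = 210; no pianists → C(11,4) = 330.
Add back selections omitting two groups (i.e. drawn from a single group): C(7,4) + C(4,4) + C(3,4) = 36.
By inclusion–exclusion: 1001 − 575 + 36 = 462.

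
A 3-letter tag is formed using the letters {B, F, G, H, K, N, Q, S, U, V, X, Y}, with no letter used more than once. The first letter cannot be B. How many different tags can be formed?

1210

The first letter has 12−1 = 11 choices (anything except B).
The remaining 2 letters are filled from the other 11 symbols without repetition: 11 × 10 = 110.
Total: 11 × 110 = 1210.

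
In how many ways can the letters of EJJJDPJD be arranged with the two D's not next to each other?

630

There are 8!/(4!·2!) = 840 arrangements of EJJJDPJD in total.
If the two D's are adjacent, glue them into one block, leaving 7 items to arrange: (7)!/(4!) = 210 ways.
Hence 840 − 210 = 630.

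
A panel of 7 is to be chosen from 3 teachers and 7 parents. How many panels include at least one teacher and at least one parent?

With no constraint there are C(10,7) = 120 possible selections.
Selections missing a whole group: no teachers → C(7,7) = 1; no parents → C(3,7) = 0.
Both groups omitted at once is impossible, so 120 − 1 = 119.

119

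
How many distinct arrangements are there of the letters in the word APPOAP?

APPOAP has 6 letters with A appearing twice and P appearing 3 times.
So there are 6! / (3!·2!) = 60 distinguishable arrangements.

60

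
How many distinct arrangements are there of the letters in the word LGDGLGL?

LGDGLGL has 7 letters with G appearing 3 times and L appearing 3 times.
Dividing 7! = 5040 by 3!·3! = 36 for the repeated letters gives 140.

140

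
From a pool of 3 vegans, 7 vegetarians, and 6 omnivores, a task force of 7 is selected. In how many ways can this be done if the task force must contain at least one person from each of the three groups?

Unrestricted: C(16,7) = 11440 ways to pick any 7 of the 16.
Subtract selections that omit an entire group: no vegans → C(13,7) = 1716; no vegetarians → C(9,7) = 36; no omnivores → C(10,7) = 120.
Add back selections omitting two groups (i.e. drawn from a single group): C(3,7) + C(7,7) + C(6,7) = 1.
By inclusion–exclusion: 11440 − 1872 + 1 = 9569.

9569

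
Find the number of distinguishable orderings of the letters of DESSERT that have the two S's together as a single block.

Treat the 2 copies of S as a single block. The multiset to arrange is then {SS, D, E, E, R, T}, 6 items in all.
That gives (6)!/(2!) = 360 arrangements.

360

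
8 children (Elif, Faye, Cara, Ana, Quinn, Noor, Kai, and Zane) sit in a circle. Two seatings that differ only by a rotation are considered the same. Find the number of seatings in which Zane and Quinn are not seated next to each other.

3600

All circular seatings of 8 people number (7)! = 5040.
Seatings with Zane beside Quinn: treat them as a block with 2 internal orders, giving 2 × (6)! = 1440.
Subtracting, 5040 − 1440 = 3600.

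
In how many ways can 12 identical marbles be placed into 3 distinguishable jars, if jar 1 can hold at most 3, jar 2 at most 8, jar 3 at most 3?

Without the upper bounds there are C(14,2) = 91 ways to split 12 among 3 jars.
Subtract solutions that violate a single cap (substitute x_i' = x_i − (cap_i+1)): x_1 ≥ 4 gives C(10,2) = 45; x_2 ≥ 9 gives C(5,2) = 10; x_3 ≥ 4 gives C(10,2) = 45. Together 100.
Add back pairs where two caps are both exceeded: 0 + 15 + 0 = 15.
By inclusion–exclusion the count is 91 − 100 + 15 = 6.

6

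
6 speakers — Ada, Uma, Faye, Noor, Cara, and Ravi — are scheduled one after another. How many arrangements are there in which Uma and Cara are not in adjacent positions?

480

Of the 6! = 720 arrangements, those with Uma and Cara adjacent number 2 × 5! = 240 (treat the pair as a block with 2 internal orders).
Complementary counting: 720 − 240 = 480.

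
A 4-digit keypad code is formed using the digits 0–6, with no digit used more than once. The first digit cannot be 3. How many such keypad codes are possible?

The first digit has 7−1 = 6 choices (anything except 3).
The remaining 3 digits are filled from the other 6 symbols without repetition: 6 × 5 × 4 = 120.
Total: 6 × 120 = 720.

720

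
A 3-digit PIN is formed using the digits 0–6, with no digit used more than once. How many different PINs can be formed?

210

This is a permutation of 3 out of 7: P(7,3) = 7!/4!.
That product is 7 × 6 × 5 = 210.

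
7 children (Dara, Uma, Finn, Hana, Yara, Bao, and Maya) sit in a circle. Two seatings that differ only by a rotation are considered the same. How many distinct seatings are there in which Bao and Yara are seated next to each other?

Glue Bao and Yara into a block (2 internal orders). Seating 6 units around a circle gives (5)! arrangements.
So 2 × (5)! = 2 × 120 = 240.

240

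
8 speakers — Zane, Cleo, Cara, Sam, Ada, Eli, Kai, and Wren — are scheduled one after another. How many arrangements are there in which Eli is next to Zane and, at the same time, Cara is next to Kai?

2880

Treat {Eli,Zane} as one block (2 orders) and {Cara,Kai} as another (2 orders).
That leaves 6 units to arrange: 2 × 2 × 6! = 4 × 720 = 2880.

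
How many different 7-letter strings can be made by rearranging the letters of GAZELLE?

GAZELLE has 7 letters with E appearing twice and L appearing twice.
Dividing 7! = 5040 by 2!·2! = 4 for the repeated letters gives 1260.

1260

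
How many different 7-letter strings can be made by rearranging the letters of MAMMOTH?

Letter multiplicities in MAMMOTH: A×1, H×1, M×3, O×1, T×1.
Dividing 7! = 5040 by 3! = 6 for the repeated letters gives 840.

840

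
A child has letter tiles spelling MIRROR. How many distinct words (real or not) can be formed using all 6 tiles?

MIRROR has 6 letters with R appearing 3 times.
So there are 6! / (3!) = 120 distinguishable arrangements.

120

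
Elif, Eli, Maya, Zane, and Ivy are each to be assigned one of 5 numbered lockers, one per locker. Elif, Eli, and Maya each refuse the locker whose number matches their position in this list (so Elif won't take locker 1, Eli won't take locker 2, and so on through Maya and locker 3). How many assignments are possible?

64

Let Aᵢ (for i ∈ {1, 2, 3}) be the placements that put person i in their forbidden locker. Any j of these fix j positions, leaving (5−j)! ways to fill the rest, and there are C(3,j) ways to pick which j.
By inclusion–exclusion, the number of valid placements is Σ_{j=0}^{3} (−1)^j C(3,j)·(5−j)!.
Computing: 120 − 72 + 18 − 2 = 64.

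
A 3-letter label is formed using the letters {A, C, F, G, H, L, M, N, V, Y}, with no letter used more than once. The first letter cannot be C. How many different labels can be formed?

The first letter has 10−1 = 9 choices (anything except C).
The remaining 2 letters are filled from the other 9 symbols without repetition: 9 × 8 = 72.
Total: 9 × 72 = 648.

648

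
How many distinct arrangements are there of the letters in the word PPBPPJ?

The 6 letters of PPBPPJ have repeats: P appearing 4 times.
So there are 6! / (4!) = 30 distinguishable arrangements.

30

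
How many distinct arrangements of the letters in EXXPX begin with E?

With the first slot taken by E, it remains to arrange the other 4 letters (XXPX).
Those 4 letters have X appearing 3 times, giving (4)!/(3!) = 4.

4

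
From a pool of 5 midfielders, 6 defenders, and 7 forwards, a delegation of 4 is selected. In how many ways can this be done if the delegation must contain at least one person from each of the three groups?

1575

Unrestricted: C(18,4) = 3060 ways to pick any 4 of the 18.
Subtract selections that omit an entire group: no midfielders → C(13,4) = 715; no defenders → C(12,4) = 495; no forwards → C(11,4) = 330.
Add back selections omitting two groups (i.e. drawn from a single group): C(5,4) + C(6,4) + C(7,4) = 55.
By inclusion–exclusion: 3060 − 1540 + 55 = 1575.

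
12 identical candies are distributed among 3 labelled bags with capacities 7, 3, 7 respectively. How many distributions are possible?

By stars and bars, unrestricted non-negative solutions to x_1+…+x_3 = 12 number C(12+2,2) = 91.
Subtract solutions that violate a single cap (substitute x_i' = x_i − (cap_i+1)): x_1 ≥ 8 gives C(6,2) = 15; x_2 ≥ 4 gives C(10,2) = 45; x_3 ≥ 8 gives C(6,2) = 15. Together 75.
Add back pairs where two caps are both exceeded: 1 + 0 + 1 = 2.
By inclusion–exclusion the count is 91 − 75 + 2 = 18.

18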